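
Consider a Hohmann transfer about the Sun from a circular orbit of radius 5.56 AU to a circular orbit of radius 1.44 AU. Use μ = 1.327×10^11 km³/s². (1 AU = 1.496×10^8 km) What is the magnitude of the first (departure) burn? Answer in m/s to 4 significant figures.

Δv₁ = 4529 m/s

In km: r₁ = 5.56 × 1.496×10^8 = 8.31776×10^8 km; r₂ = 1.44 × 1.496×10^8 = 2.15424×10^8 km.
The Hohmann ellipse has a_t = (r₁ + r₂)/2 = 5.236×10^8 km.
On the circular orbit at r = 8.31776×10^8 km, v_c = √(μ/r) = 12.631 km/s.
Vis-viva on the transfer ellipse at r = 8.31776×10^8 km gives v_t = √[μ(2/r − 1/a_t)] = 8.1018 km/s.
Δv₁ = |v_t − v_c| = |8.1018 − 12.631| = 4.529 km/s.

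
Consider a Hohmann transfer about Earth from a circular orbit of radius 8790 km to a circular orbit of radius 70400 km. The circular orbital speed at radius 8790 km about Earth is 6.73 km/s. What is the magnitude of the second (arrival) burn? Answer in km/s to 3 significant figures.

Δv₂ = 1.26 km/s

From the circular-orbit relation v² = μ/r at r = 8790 km: μ = v²r = (6.73)² × 8790 = 3.98125×10^5 km³/s².
The Hohmann ellipse has a_t = (r₁ + r₂)/2 = 39595 km.
On the circular orbit at r = 70400 km, v_c = √(μ/r) = 2.378 km/s.
Transfer-orbit speed at the same r (vis-viva, a = a_t): v_t = √[μ(2/r − 1/a_t)] = 1.120 km/s.
Δv₂ = |v_t − v_c| = |1.120 − 2.378| = 1.258 km/s.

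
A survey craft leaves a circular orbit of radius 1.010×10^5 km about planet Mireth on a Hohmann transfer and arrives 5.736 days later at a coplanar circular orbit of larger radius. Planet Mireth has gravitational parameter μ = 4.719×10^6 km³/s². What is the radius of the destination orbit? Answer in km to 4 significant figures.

Transfer time t = 5.736 days = 4.955904×10^5 s, and t = π√(a_t³/μ).
So a_t = (μ t²/π²)^(1/3) = (4.719×10^6 × (4.955904×10^5)² / π²)^(1/3) = 4.8970×10^5 km.
Since a_t = (r₁ + r₂)/2, r₂ = 2a_t − r₁ = 2×4.8970×10^5 − 1.010×10^5 = 8.784×10^5 km.

r₂ = 8.784×10^5 km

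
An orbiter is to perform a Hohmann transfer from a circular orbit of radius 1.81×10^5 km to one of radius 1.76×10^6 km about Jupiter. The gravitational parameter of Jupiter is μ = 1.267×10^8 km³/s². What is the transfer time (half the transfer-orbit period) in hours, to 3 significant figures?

Transfer-ellipse semi-major axis a_t = (r₁ + r₂)/2 = (1.810×10^5 + 1.760×10^6)/2 = 9.705×10^5 km.
Half the transfer-orbit period gives t = π√(a_t³/μ) = 2.668×10^5 s.
Converting: 2.668×10^5 s ÷ 3600 s/hour = 74.1 hours.

t = 74.1 hours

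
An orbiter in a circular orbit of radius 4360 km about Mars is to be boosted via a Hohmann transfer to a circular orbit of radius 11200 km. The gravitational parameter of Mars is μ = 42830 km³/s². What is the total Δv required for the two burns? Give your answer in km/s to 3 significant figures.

Δv = 1.12 km/s

Transfer-ellipse semi-major axis a_t = (r₁ + r₂)/2 = (4360 + 11200)/2 = 7780 km.
At r₁ the circular-orbit speed is v₁ = √(μ/r₁) = 3.1342 km/s.
Transfer-orbit speed at r₁ (v² = μ(2/r − 1/a)): v_p = √[μ(2/r₁ − 1/a_t)] = 3.7605 km/s.
First burn Δv₁ = |v_p − v₁| = 0.6263 km/s.
At r₂, v₂ = √(μ/r₂) = 1.9555 km/s.
Transfer-orbit speed at r₂: v_a = √[μ(2/r₂ − 1/a_t)] = 1.4639 km/s.
Second burn Δv₂ = |v₂ − v_a| = 0.4916 km/s.
Total Δv = Δv₁ + Δv₂ = 1.118 km/s.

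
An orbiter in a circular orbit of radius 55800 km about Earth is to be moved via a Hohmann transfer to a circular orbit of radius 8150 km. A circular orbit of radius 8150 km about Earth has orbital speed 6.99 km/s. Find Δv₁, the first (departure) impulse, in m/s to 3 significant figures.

Δv₁ = 1320 m/s

From the circular-orbit relation v² = μ/r at r = 8150 km: μ = v²r = (6.99)² × 8150 = 3.98210×10^5 km³/s².
Semi-major axis of the transfer orbit: a_t = (55800 + 8150)/2 = 31975 km.
Circular speed at r = 55800 km: v_c = √(μ/r) = 2.6714 km/s.
Vis-viva on the transfer ellipse at r = 55800 km gives v_t = √[μ(2/r − 1/a_t)] = 1.3487 km/s.
Δv₁ = |v_t − v_c| = |1.3487 − 2.6714| = 1.323 km/s.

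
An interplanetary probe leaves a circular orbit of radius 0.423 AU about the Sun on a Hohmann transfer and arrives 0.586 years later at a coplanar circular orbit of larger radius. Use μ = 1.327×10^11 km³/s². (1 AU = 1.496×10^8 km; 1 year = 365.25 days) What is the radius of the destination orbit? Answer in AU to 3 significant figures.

r₂ = 1.80 AU

In km: r₁ = 0.423 × 1.496×10^8 = 6.32808×10^7 km.
Transfer time t = 0.586 years × 365.25 × 86400 s = 1.84927536×10^7 s, and t = π√(a_t³/μ).
So a_t = (μ t²/π²)^(1/3) = (1.327×10^11 × (1.84927536×10^7)² / π²)^(1/3) = 1.6629×10^8 km.
Since a_t = (r₁ + r₂)/2, r₂ = 2a_t − r₁ = 2×1.6629×10^8 − 6.32808×10^7 = 2.692992×10^8 km.
In AU: r₂ = 2.692992×10^8 / 1.496×10^8 = 1.80 AU.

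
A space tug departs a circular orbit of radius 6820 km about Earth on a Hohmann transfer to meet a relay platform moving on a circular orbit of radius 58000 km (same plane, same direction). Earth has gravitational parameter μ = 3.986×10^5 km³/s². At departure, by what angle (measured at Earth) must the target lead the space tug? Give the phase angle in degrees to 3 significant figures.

The Hohmann ellipse has a_t = (r₁ + r₂)/2 = 32410 km.
The half-period of the transfer ellipse is t = π√(a_t³/μ) = 29034 s.
The target's mean motion on its circular orbit is ω₂ = √(μ/r₂³) = 4.5199×10^-5 rad/s.
Angle swept by the target during transfer: ω₂·t = 1.3123 rad = 75.19°.
The space tug traverses 180° on the transfer ellipse, so the target must lead by 180° − 75.19° = 105°.

φ = 105°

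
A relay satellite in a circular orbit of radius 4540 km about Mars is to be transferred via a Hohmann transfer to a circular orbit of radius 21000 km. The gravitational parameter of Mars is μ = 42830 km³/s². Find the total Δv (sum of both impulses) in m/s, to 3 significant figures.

Δv = 1440 m/s

Semi-major axis of the transfer orbit: a_t = (4540 + 21000)/2 = 12770 km.
At r₁ the circular-orbit speed is v₁ = √(μ/r₁) = 3.0715 km/s.
On the transfer ellipse at r₁, vis-viva gives v_p = √[μ(2/r₁ − 1/a_t)] = 3.9388 km/s.
First burn Δv₁ = |v_p − v₁| = 0.8673 km/s.
Circular speed at r₂: v₂ = √(μ/r₂) = 1.4281 km/s.
Transfer-orbit speed at r₂: v_a = √[μ(2/r₂ − 1/a_t)] = 0.85152 km/s.
Second burn Δv₂ = |v₂ − v_a| = 0.5766 km/s.
Total Δv = Δv₁ + Δv₂ = 1.444 km/s.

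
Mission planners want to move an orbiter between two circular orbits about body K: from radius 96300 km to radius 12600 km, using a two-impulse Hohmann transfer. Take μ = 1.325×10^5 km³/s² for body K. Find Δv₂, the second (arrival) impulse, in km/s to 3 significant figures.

The Hohmann ellipse has a_t = (r₁ + r₂)/2 = 54450 km.
Circular speed at r = 12600 km: v_c = √(μ/r) = 3.243 km/s.
Vis-viva on the transfer ellipse at r = 12600 km gives v_t = √[μ(2/r − 1/a_t)] = 4.313 km/s.
Δv₂ = |v_t − v_c| = |4.313 − 3.243| = 1.070 km/s.

Δv₂ = 1.07 km/s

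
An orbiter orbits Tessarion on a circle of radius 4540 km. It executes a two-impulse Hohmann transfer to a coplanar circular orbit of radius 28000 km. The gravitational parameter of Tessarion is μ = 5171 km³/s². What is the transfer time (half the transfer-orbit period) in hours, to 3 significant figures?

t = 25.2 hours

Semi-major axis of the transfer orbit: a_t = (4540 + 28000)/2 = 16270 km.
Half the transfer-orbit period gives t = π√(a_t³/μ) = 90670 s.
Converting: 90670 s ÷ 3600 s/hour = 25.2 hours.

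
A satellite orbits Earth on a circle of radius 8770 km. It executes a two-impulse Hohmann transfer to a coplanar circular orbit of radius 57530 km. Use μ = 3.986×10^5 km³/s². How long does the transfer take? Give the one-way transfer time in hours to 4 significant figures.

Transfer-ellipse semi-major axis a_t = (r₁ + r₂)/2 = (8770 + 57530)/2 = 33150 km.
By Kepler's third law the transfer-orbit period is T = 2π√(a_t³/μ), so t = T/2 = 30034 s.
Converting: 30034 s ÷ 3600 s/hour = 8.343 hours.

t = 8.343 hours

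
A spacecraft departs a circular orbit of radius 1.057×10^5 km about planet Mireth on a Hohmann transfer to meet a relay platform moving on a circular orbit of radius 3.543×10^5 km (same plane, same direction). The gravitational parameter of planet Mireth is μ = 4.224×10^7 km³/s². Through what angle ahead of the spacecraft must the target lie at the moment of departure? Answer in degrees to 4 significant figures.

φ = 85.85°

The Hohmann ellipse has a_t = (r₁ + r₂)/2 = 2.300×10^5 km.
Transfer time t = π√(a_t³/μ) = 53319 s.
The target's mean motion on its circular orbit is ω₂ = √(μ/r₂³) = 3.0818×10^-5 rad/s.
Angle swept by the target during transfer: ω₂·t = 1.6432 rad = 94.15°.
The spacecraft traverses 180° on the transfer ellipse, so the target must lead by 180° − 94.15° = 85.85°.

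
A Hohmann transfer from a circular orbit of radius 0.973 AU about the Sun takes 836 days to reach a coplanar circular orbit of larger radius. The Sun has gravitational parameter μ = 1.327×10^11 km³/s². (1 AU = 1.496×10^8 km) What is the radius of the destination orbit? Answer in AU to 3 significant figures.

In km: r₁ = 0.973 × 1.496×10^8 = 1.455608×10^8 km.
Transfer time t = 836 days = 7.22304×10^7 s, and t = π√(a_t³/μ).
So a_t = (μ t²/π²)^(1/3) = (1.327×10^11 × (7.22304×10^7)² / π²)^(1/3) = 4.1242×10^8 km.
Since a_t = (r₁ + r₂)/2, r₂ = 2a_t − r₁ = 2×4.1242×10^8 − 1.455608×10^8 = 6.792792×10^8 km.
In AU: r₂ = 6.792792×10^8 / 1.496×10^8 = 4.54 AU.

r₂ = 4.54 AU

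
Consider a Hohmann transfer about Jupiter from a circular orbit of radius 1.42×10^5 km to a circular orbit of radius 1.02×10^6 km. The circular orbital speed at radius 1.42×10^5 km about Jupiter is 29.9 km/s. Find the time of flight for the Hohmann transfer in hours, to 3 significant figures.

t = 34.3 hours

From the circular-orbit relation v² = μ/r at r = 1.42×10^5 km: μ = v²r = (29.9)² × 1.42×10^5 = 1.26949×10^8 km³/s².
Semi-major axis of the transfer orbit: a_t = (1.420×10^5 + 1.020×10^6)/2 = 5.810×10^5 km.
Half the transfer-orbit period gives t = π√(a_t³/μ) = 1.235×10^5 s.
Converting: 1.235×10^5 s ÷ 3600 s/hour = 34.3 hours.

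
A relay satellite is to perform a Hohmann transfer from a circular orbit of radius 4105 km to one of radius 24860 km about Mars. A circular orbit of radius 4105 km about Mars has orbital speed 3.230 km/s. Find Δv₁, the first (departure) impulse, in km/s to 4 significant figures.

Δv₁ = 1.002 km/s

From the circular-orbit relation v² = μ/r at r = 4105 km: μ = v²r = (3.230)² × 4105 = 42827.1 km³/s².
Transfer-ellipse semi-major axis a_t = (r₁ + r₂)/2 = (4105 + 24860)/2 = 14482.5 km.
Circular speed at r = 4105 km: v_c = √(μ/r) = 3.230 km/s.
Vis-viva on the transfer ellipse at r = 4105 km gives v_t = √[μ(2/r − 1/a_t)] = 4.232 km/s.
Δv₁ = |v_t − v_c| = |4.232 − 3.230| = 1.002 km/s.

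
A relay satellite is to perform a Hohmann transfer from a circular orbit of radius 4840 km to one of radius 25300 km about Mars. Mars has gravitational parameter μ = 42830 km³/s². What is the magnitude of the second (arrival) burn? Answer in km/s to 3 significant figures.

Δv₂ = 0.564 km/s

Semi-major axis of the transfer orbit: a_t = (4840 + 25300)/2 = 15070 km.
Circular speed at r = 25300 km: v_c = √(μ/r) = 1.3011 km/s.
Vis-viva on the transfer ellipse at r = 25300 km gives v_t = √[μ(2/r − 1/a_t)] = 0.73736 km/s.
Δv₂ = |v_t − v_c| = |0.73736 − 1.3011| = 0.5637 km/s.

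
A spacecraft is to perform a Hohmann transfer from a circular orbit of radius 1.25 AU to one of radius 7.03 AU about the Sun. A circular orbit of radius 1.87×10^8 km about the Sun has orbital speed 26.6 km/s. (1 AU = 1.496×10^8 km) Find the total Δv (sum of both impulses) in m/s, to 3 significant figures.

From the circular-orbit relation v² = μ/r at r = 1.87×10^8 km: μ = v²r = (26.6)² × 1.87×10^8 = 1.32314×10^11 km³/s².
In km: r₁ = 1.25 × 1.496×10^8 = 1.870×10^8 km; r₂ = 7.03 × 1.496×10^8 = 1.051688×10^9 km.
The Hohmann ellipse has a_t = (r₁ + r₂)/2 = 6.19344×10^8 km.
At r₁ the circular-orbit speed is v₁ = √(μ/r₁) = 26.6000 km/s.
On the transfer ellipse at r₁, vis-viva equation gives v_p = √[μ(2/r₁ − 1/a_t)] = 34.6624 km/s.
First burn Δv₁ = |v_p − v₁| = 8.0624 km/s.
Circular speed at r₂: v₂ = √(μ/r₂) = 11.2165 km/s.
Transfer-orbit speed at r₂: v_a = √[μ(2/r₂ − 1/a_t)] = 6.16331 km/s.
Second burn Δv₂ = |v₂ − v_a| = 5.0532 km/s.
Δv = Δv₁ + Δv₂ = 8.0624 + 5.0532 = 13.12 km/s.

Δv = 13100 m/s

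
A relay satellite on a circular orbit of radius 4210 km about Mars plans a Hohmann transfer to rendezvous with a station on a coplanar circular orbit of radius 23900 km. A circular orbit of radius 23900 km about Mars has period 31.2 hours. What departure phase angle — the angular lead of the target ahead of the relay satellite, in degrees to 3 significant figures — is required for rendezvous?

φ = 98.8°

From Kepler's third law T² = 4π²r³/μ at r = 23900 km, T = 31.2 hours = 31.2 × 3600 s = 1.1232×10^5 s: μ = 4π²r³/T² = 42720.8 km³/s².
Transfer-ellipse semi-major axis a_t = (r₁ + r₂)/2 = (4210 + 23900)/2 = 14055 km.
The half-period of the transfer ellipse is t = π√(a_t³/μ) = 25326.6 s.
Target angular speed ω₂ = √(μ/r₂³) = 5.59400×10^-5 rad/s.
Angle swept by the target during transfer: ω₂·t = 1.41677 rad = 81.17°.
Arrival is 180° from departure on the ellipse, so φ = 180° − 81.17° = 98.8°.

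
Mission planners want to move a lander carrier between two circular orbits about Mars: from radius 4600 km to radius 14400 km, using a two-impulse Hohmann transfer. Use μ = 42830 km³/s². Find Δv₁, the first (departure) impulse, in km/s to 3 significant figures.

Δv₁ = 0.705 km/s

Transfer-ellipse semi-major axis a_t = (r₁ + r₂)/2 = (4600 + 14400)/2 = 9500 km.
Circular speed at r = 4600 km: v_c = √(μ/r) = 3.0514 km/s.
Vis-viva on the transfer ellipse at r = 4600 km gives v_t = √[μ(2/r − 1/a_t)] = 3.7568 km/s.
Δv₁ = |v_t − v_c| = |3.7568 − 3.0514| = 0.7054 km/s.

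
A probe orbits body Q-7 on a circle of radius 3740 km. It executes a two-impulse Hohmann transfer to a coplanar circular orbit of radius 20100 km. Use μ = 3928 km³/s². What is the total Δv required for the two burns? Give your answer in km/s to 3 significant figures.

Δv = 0.500 km/s

Transfer-ellipse semi-major axis a_t = (r₁ + r₂)/2 = (3740 + 20100)/2 = 11920 km.
Circular speed at r₁: v₁ = √(μ/r₁) = √(3928/3740) = 1.025 km/s.
On the transfer ellipse at r₁, vis-viva gives v_p = √[μ(2/r₁ − 1/a_t)] = 1.331 km/s.
First burn Δv₁ = |v_p − v₁| = 0.3060 km/s.
At r₂, v₂ = √(μ/r₂) = 0.442067 km/s.
Transfer-orbit speed at r₂: v_a = √[μ(2/r₂ − 1/a_t)] = 0.247620 km/s.
Second burn Δv₂ = |v₂ − v_a| = 0.1944 km/s.
Total Δv = Δv₁ + Δv₂ = 0.5004 km/s.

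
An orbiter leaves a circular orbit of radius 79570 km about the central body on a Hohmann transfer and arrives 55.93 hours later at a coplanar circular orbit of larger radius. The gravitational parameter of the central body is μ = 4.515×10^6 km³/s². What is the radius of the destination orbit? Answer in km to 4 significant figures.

r₂ = 4.498×10^5 km

Transfer time t = 55.93 hours = 2.01348×10^5 s, and t = π√(a_t³/μ).
So a_t = (μ t²/π²)^(1/3) = (4.515×10^6 × (2.01348×10^5)² / π²)^(1/3) = 2.6470×10^5 km.
Since a_t = (r₁ + r₂)/2, r₂ = 2a_t − r₁ = 2×2.6470×10^5 − 79570 = 4.4983×10^5 km.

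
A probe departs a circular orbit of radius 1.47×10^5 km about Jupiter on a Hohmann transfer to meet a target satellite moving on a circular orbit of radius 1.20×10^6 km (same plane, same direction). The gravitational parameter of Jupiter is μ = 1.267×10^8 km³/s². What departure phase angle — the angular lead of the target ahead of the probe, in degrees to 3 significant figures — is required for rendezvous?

Semi-major axis of the transfer orbit: a_t = (1.470×10^5 + 1.200×10^6)/2 = 6.735×10^5 km.
The half-period of the transfer ellipse is t = π√(a_t³/μ) = 1.54265×10^5 s.
The target's mean motion on its circular orbit is ω₂ = √(μ/r₂³) = 8.56281×10^-6 rad/s.
Angle swept by the target during transfer: ω₂·t = 1.3209 rad = 75.68°.
The probe traverses 180° on the transfer ellipse, so the target must lead by 180° − 75.68° = 104°.

φ = 104°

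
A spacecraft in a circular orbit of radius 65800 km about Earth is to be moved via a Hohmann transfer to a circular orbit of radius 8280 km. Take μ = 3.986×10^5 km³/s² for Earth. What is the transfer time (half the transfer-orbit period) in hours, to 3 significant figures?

Transfer-ellipse semi-major axis a_t = (r₁ + r₂)/2 = (65800 + 8280)/2 = 37040 km.
Transfer time t = π√(a_t³/μ) = π√((37040)³ / 3.986×10^5) = 35470 s.
Converting: 35470 s ÷ 3600 s/hour = 9.85 hours.

t = 9.85 hours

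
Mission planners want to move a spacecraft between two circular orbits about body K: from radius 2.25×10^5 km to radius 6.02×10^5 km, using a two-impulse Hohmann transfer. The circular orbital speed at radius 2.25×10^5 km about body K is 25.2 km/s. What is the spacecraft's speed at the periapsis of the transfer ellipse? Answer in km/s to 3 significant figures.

v = 30.4 km/s

From the circular-orbit relation v² = μ/r at r = 2.25×10^5 km: μ = v²r = (25.2)² × 2.25×10^5 = 1.42884×10^8 km³/s².
Transfer-ellipse semi-major axis a_t = (r₁ + r₂)/2 = (2.250×10^5 + 6.020×10^5)/2 = 4.135×10^5 km.
At periapsis, r = 2.250×10^5 km.
From the vis-viva equation, v = √[μ(2/r − 1/a_t)] = 30.41 km/s.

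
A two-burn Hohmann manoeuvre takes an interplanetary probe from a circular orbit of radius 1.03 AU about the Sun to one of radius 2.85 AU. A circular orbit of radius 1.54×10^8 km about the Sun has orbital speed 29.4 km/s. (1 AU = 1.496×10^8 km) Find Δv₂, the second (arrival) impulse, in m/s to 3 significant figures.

From the circular-orbit relation v² = μ/r at r = 1.54×10^8 km: μ = v²r = (29.4)² × 1.54×10^8 = 1.33111×10^11 km³/s².
In km: r₁ = 1.03 × 1.496×10^8 = 1.54088×10^8 km; r₂ = 2.85 × 1.496×10^8 = 4.2636×10^8 km.
Semi-major axis of the transfer orbit: a_t = (1.54088×10^8 + 4.2636×10^8)/2 = 2.90224×10^8 km.
On the circular orbit at r = 4.2636×10^8 km, v_c = √(μ/r) = 17.6693 km/s.
Transfer-orbit speed at the same r (vis-viva, a = a_t): v_t = √[μ(2/r − 1/a_t)] = 12.8747 km/s.
Δv₂ = |v_t − v_c| = |12.8747 − 17.6693| = 4.795 km/s.

Δv₂ = 4790 m/s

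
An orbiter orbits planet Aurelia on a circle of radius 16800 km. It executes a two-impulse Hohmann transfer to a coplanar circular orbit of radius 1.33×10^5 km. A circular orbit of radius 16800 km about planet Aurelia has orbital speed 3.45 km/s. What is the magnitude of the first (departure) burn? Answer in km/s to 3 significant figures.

From the circular-orbit relation v² = μ/r at r = 16800 km: μ = v²r = (3.45)² × 16800 = 1.99962×10^5 km³/s².
Semi-major axis of the transfer orbit: a_t = (16800 + 1.330×10^5)/2 = 74900 km.
On the circular orbit at r = 16800 km, v_c = √(μ/r) = 3.450 km/s.
Vis-viva on the transfer ellipse at r = 16800 km gives v_t = √[μ(2/r − 1/a_t)] = 4.597 km/s.
Δv₁ = |v_t − v_c| = |4.597 − 3.450| = 1.147 km/s.

Δv₁ = 1.15 km/s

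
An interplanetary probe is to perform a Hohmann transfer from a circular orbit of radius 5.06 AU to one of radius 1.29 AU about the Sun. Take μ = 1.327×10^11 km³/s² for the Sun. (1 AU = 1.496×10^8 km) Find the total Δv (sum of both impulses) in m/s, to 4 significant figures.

Δv = 11680 m/s

In km: r₁ = 5.06 × 1.496×10^8 = 7.56976×10^8 km; r₂ = 1.29 × 1.496×10^8 = 1.92984×10^8 km.
The Hohmann ellipse has a_t = (r₁ + r₂)/2 = 4.7498×10^8 km.
At r₁ the circular-orbit speed is v₁ = √(μ/r₁) = 13.2402 km/s.
On the transfer ellipse at r₁, vis-viva gives v_a = √[μ(2/r₁ − 1/a_t)] = 8.43951 km/s.
First burn Δv₁ = |v_a − v₁| = 4.801 km/s.
Circular speed at r₂: v₂ = √(μ/r₂) = 26.223 km/s.
Transfer-orbit speed at r₂: v_p = √[μ(2/r₂ − 1/a_t)] = 33.104 km/s.
Second burn Δv₂ = |v₂ − v_p| = 6.881 km/s.
Total Δv = Δv₁ + Δv₂ = 11.68 km/s.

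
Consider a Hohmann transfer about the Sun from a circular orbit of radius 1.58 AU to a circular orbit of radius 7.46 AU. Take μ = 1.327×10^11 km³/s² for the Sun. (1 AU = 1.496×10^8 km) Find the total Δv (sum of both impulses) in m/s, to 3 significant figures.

In km: r₁ = 1.58 × 1.496×10^8 = 2.36368×10^8 km; r₂ = 7.46 × 1.496×10^8 = 1.116016×10^9 km.
The Hohmann ellipse has a_t = (r₁ + r₂)/2 = 6.76192×10^8 km.
At r₁ the circular-orbit speed is v₁ = √(μ/r₁) = 23.694 km/s.
On the transfer ellipse at r₁, vis-viva equation gives v_p = √[μ(2/r₁ − 1/a_t)] = 30.440 km/s.
First burn Δv₁ = |v_p − v₁| = 6.746 km/s.
At r₂, v₂ = √(μ/r₂) = 10.904 km/s.
Transfer-orbit speed at r₂: v_a = √[μ(2/r₂ − 1/a_t)] = 6.4470 km/s.
Second burn Δv₂ = |v₂ − v_a| = 4.457 km/s.
Δv = Δv₁ + Δv₂ = 6.746 + 4.457 = 11.20 km/s.

Δv = 11200 m/s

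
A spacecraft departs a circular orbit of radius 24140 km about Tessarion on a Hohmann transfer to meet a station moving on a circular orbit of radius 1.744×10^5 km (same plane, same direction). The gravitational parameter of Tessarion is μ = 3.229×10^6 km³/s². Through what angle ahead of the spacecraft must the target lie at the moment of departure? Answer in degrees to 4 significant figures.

φ = 102.7°

Transfer-ellipse semi-major axis a_t = (r₁ + r₂)/2 = (24140 + 1.744×10^5)/2 = 99270 km.
The half-period of the transfer ellipse is t = π√(a_t³/μ) = 54681.8 s.
The target's mean motion on its circular orbit is ω₂ = √(μ/r₂³) = 2.46726×10^-5 rad/s.
Angle swept by the target during transfer: ω₂·t = 1.3491 rad = 77.30°.
The spacecraft traverses 180° on the transfer ellipse, so the target must lead by 180° − 77.30° = 102.7°.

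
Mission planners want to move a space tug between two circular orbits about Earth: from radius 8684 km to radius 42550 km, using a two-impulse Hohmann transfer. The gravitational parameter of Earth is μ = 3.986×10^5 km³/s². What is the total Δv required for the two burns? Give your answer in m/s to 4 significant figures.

Transfer-ellipse semi-major axis a_t = (r₁ + r₂)/2 = (8684 + 42550)/2 = 25617 km.
At r₁ the circular-orbit speed is v₁ = √(μ/r₁) = 6.7750 km/s.
On the transfer ellipse at r₁, vis-viva gives v_p = √[μ(2/r₁ − 1/a_t)] = 8.7316 km/s.
First burn Δv₁ = |v_p − v₁| = 1.9566 km/s.
Circular speed at r₂: v₂ = √(μ/r₂) = 3.0607 km/s.
Transfer-orbit speed at r₂: v_a = √[μ(2/r₂ − 1/a_t)] = 1.7820 km/s.
Second burn Δv₂ = |v₂ − v_a| = 1.2787 km/s.
Δv = Δv₁ + Δv₂ = 1.9566 + 1.2787 = 3.235 km/s.

Δv = 3235 m/s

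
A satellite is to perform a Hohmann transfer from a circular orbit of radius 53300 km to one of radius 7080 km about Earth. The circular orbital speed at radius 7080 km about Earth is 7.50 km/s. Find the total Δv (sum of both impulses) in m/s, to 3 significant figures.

Δv = 3880 m/s

From the circular-orbit relation v² = μ/r at r = 7080 km: μ = v²r = (7.50)² × 7080 = 3.98250×10^5 km³/s².
Semi-major axis of the transfer orbit: a_t = (53300 + 7080)/2 = 30190 km.
At r₁ the circular-orbit speed is v₁ = √(μ/r₁) = 2.7335 km/s.
Transfer-orbit speed at r₁ (vis-viva equation): v_a = √[μ(2/r₁ − 1/a_t)] = 1.3237 km/s.
First burn Δv₁ = |v_a − v₁| = 1.410 km/s.
Circular speed at r₂: v₂ = √(μ/r₂) = 7.500 km/s.
Transfer-orbit speed at r₂: v_p = √[μ(2/r₂ − 1/a_t)] = 9.965 km/s.
Second burn Δv₂ = |v₂ − v_p| = 2.465 km/s.
Δv = Δv₁ + Δv₂ = 1.410 + 2.465 = 3.875 km/s.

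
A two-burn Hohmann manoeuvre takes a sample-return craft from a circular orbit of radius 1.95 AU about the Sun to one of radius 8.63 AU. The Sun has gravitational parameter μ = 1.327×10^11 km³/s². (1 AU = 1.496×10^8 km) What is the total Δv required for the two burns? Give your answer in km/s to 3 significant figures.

In km: r₁ = 1.95 × 1.496×10^8 = 2.9172×10^8 km; r₂ = 8.63 × 1.496×10^8 = 1.291048×10^9 km.
The Hohmann ellipse has a_t = (r₁ + r₂)/2 = 7.91384×10^8 km.
At r₁ the circular-orbit speed is v₁ = √(μ/r₁) = 21.328 km/s.
Transfer-orbit speed at r₁ (vis-viva): v_p = √[μ(2/r₁ − 1/a_t)] = 27.241 km/s.
First burn Δv₁ = |v_p − v₁| = 5.913 km/s.
At r₂, v₂ = √(μ/r₂) = 10.138 km/s.
Transfer-orbit speed at r₂: v_a = √[μ(2/r₂ − 1/a_t)] = 6.1554 km/s.
Second burn Δv₂ = |v₂ − v_a| = 3.983 km/s.
Δv = Δv₁ + Δv₂ = 5.913 + 3.983 = 9.896 km/s.

Δv = 9.90 km/s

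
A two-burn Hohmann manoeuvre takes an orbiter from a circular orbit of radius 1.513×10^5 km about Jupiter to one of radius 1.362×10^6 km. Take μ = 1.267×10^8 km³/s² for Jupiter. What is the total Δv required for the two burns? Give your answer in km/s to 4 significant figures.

Δv = 15.22 km/s

Semi-major axis of the transfer orbit: a_t = (1.513×10^5 + 1.362×10^6)/2 = 7.5665×10^5 km.
Circular speed at r₁: v₁ = √(μ/r₁) = √(1.267×10^8/1.513×10^5) = 28.938 km/s.
On the transfer ellipse at r₁, v² = μ(2/r − 1/a) gives v_p = √[μ(2/r₁ − 1/a_t)] = 38.825 km/s.
First burn Δv₁ = |v_p − v₁| = 9.887 km/s.
Circular speed at r₂: v₂ = √(μ/r₂) = 9.645 km/s.
Transfer-orbit speed at r₂: v_a = √[μ(2/r₂ − 1/a_t)] = 4.313 km/s.
Second burn Δv₂ = |v₂ − v_a| = 5.332 km/s.
Δv = Δv₁ + Δv₂ = 9.887 + 5.332 = 15.22 km/s.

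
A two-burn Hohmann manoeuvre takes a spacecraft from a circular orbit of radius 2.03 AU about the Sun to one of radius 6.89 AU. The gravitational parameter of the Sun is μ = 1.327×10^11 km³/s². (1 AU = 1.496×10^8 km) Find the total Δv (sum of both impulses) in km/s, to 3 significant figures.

In km: r₁ = 2.03 × 1.496×10^8 = 3.03688×10^8 km; r₂ = 6.89 × 1.496×10^8 = 1.030744×10^9 km.
Transfer-ellipse semi-major axis a_t = (r₁ + r₂)/2 = (3.03688×10^8 + 1.030744×10^9)/2 = 6.67216×10^8 km.
Circular speed at r₁: v₁ = √(μ/r₁) = √(1.327×10^11/3.03688×10^8) = 20.903627 km/s.
Transfer-orbit speed at r₁ (vis-viva): v_p = √[μ(2/r₁ − 1/a_t)] = 25.981476 km/s.
First burn Δv₁ = |v_p − v₁| = 5.0778 km/s.
Circular speed at r₂: v₂ = √(μ/r₂) = 11.34645 km/s.
Transfer-orbit speed at r₂: v_a = √[μ(2/r₂ − 1/a_t)] = 7.654920 km/s.
Second burn Δv₂ = |v₂ − v_a| = 3.6915 km/s.
Δv = Δv₁ + Δv₂ = 5.0778 + 3.6915 = 8.769 km/s.

Δv = 8.77 km/s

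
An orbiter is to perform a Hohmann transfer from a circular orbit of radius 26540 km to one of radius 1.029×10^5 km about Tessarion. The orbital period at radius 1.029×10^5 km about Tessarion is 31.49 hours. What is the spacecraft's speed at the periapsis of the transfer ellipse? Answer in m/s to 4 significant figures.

From Kepler's third law T² = 4π²r³/μ at r = 1.029×10^5 km, T = 31.49 hours = 31.49 × 3600 s = 1.13364×10^5 s: μ = 4π²r³/T² = 3.34700×10^6 km³/s².
Transfer-ellipse semi-major axis a_t = (r₁ + r₂)/2 = (26540 + 1.029×10^5)/2 = 64720 km.
The periapsis of the transfer ellipse is at r = 26540 km.
Vis-viva: v = √[μ(2/r − 1/a_t)] = √[3.34700×10^6 × (2/26540 − 1/64720)] = 14.16 km/s.

v = 14160 m/s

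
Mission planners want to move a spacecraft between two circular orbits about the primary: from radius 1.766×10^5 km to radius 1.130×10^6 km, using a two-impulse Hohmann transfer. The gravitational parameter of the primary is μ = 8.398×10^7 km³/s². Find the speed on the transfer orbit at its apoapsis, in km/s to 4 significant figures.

v = 4.482 km/s

Transfer-ellipse semi-major axis a_t = (r₁ + r₂)/2 = (1.766×10^5 + 1.130×10^6)/2 = 6.533×10^5 km.
The apoapsis of the transfer ellipse is at r = 1.130×10^6 km.
From the vis-viva equation, v = √[μ(2/r − 1/a_t)] = 4.482 km/s.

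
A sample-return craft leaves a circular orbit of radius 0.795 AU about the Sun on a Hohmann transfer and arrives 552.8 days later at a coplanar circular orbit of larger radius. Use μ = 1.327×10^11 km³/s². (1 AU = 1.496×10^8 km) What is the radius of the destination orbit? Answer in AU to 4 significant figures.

r₂ = 3.390 AU

In km: r₁ = 0.795 × 1.496×10^8 = 1.18932×10^8 km.
Transfer time t = 552.8 days = 4.776192×10^7 s, and t = π√(a_t³/μ).
So a_t = (μ t²/π²)^(1/3) = (1.327×10^11 × (4.776192×10^7)² / π²)^(1/3) = 3.1302×10^8 km.
Since a_t = (r₁ + r₂)/2, r₂ = 2a_t − r₁ = 2×3.1302×10^8 − 1.18932×10^8 = 5.07108×10^8 km.
In AU: r₂ = 5.07108×10^8 / 1.496×10^8 = 3.390 AU.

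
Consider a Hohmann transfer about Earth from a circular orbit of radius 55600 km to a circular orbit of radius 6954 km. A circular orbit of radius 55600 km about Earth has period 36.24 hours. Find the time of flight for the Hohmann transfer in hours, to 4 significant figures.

From Kepler's third law T² = 4π²r³/μ at r = 55600 km, T = 36.24 hours = 36.24 × 3600 s = 1.30464×10^5 s: μ = 4π²r³/T² = 3.98660×10^5 km³/s².
Transfer-ellipse semi-major axis a_t = (r₁ + r₂)/2 = (55600 + 6954)/2 = 31277 km.
By Kepler's third law the transfer-orbit period is T = 2π√(a_t³/μ), so t = T/2 = 27522 s.
Converting: 27522 s ÷ 3600 s/hour = 7.645 hours.

t = 7.645 hours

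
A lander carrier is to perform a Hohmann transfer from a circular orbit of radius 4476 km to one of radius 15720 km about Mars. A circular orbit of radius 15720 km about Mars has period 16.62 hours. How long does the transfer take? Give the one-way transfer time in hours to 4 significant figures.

From Kepler's third law T² = 4π²r³/μ at r = 15720 km, T = 16.62 hours = 16.62 × 3600 s = 59832 s: μ = 4π²r³/T² = 42840.1 km³/s².
The Hohmann ellipse has a_t = (r₁ + r₂)/2 = 10098 km.
Half the transfer-orbit period gives t = π√(a_t³/μ) = 15400 s.
Converting: 15400 s ÷ 3600 s/hour = 4.278 hours.

t = 4.278 hours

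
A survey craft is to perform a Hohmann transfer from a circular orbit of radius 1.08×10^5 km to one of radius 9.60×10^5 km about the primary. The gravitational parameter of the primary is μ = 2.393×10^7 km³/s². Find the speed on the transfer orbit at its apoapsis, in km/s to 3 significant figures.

Transfer-ellipse semi-major axis a_t = (r₁ + r₂)/2 = (1.080×10^5 + 9.600×10^5)/2 = 5.340×10^5 km.
The apoapsis of the transfer ellipse is at r = 9.600×10^5 km.
From the vis-viva equation, v = √[μ(2/r − 1/a_t)] = 2.245 km/s.

v = 2.25 km/s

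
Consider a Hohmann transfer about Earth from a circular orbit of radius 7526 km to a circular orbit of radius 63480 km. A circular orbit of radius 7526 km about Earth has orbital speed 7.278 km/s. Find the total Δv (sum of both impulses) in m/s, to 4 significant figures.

From the circular-orbit relation v² = μ/r at r = 7526 km: μ = v²r = (7.278)² × 7526 = 3.98647×10^5 km³/s².
Transfer-ellipse semi-major axis a_t = (r₁ + r₂)/2 = (7526 + 63480)/2 = 35503 km.
Circular speed at r₁: v₁ = √(μ/r₁) = √(3.98647×10^5/7526) = 7.278 km/s.
On the transfer ellipse at r₁, vis-viva gives v_p = √[μ(2/r₁ − 1/a_t)] = 9.732 km/s.
First burn Δv₁ = |v_p − v₁| = 2.454 km/s.
At r₂, v₂ = √(μ/r₂) = 2.506 km/s.
Transfer-orbit speed at r₂: v_a = √[μ(2/r₂ − 1/a_t)] = 1.154 km/s.
Second burn Δv₂ = |v₂ − v_a| = 1.352 km/s.
Δv = Δv₁ + Δv₂ = 2.454 + 1.352 = 3.806 km/s.

Δv = 3806 m/s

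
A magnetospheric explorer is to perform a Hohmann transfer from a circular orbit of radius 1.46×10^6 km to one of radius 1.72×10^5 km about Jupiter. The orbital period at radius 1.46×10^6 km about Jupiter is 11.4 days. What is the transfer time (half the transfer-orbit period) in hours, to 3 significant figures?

From Kepler's third law T² = 4π²r³/μ at r = 1.46×10^6 km, T = 11.4 days = 11.4 × 86400 s = 9.8496×10^5 s: μ = 4π²r³/T² = 1.26643×10^8 km³/s².
Semi-major axis of the transfer orbit: a_t = (1.460×10^6 + 1.720×10^5)/2 = 8.160×10^5 km.
Transfer time t = π√(a_t³/μ) = π√((8.160×10^5)³ / 1.26643×10^8) = 2.058×10^5 s.
Converting: 2.058×10^5 s ÷ 3600 s/hour = 57.2 hours.

t = 57.2 hours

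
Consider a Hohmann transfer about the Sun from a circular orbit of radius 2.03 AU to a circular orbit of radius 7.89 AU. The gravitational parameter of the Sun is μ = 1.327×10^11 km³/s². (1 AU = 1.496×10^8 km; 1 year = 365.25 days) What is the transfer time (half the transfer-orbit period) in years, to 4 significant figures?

In km: r₁ = 2.03 × 1.496×10^8 = 3.03688×10^8 km; r₂ = 7.89 × 1.496×10^8 = 1.180344×10^9 km.
Semi-major axis of the transfer orbit: a_t = (3.03688×10^8 + 1.180344×10^9)/2 = 7.42016×10^8 km.
Transfer time t = π√(a_t³/μ) = π√((7.42016×10^8)³ / 1.327×10^11) = 1.7431×10^8 s.
Converting: 1.7431×10^8 s ÷ 3.15576×10^7 s/year (365.25 × 86400) = 5.524 years.

t = 5.524 years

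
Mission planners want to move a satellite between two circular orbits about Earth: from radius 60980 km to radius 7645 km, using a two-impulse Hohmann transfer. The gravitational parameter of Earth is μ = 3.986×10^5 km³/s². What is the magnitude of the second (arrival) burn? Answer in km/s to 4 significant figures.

Transfer-ellipse semi-major axis a_t = (r₁ + r₂)/2 = (60980 + 7645)/2 = 34312.5 km.
On the circular orbit at r = 7645 km, v_c = √(μ/r) = 7.221 km/s.
Vis-viva on the transfer ellipse at r = 7645 km gives v_t = √[μ(2/r − 1/a_t)] = 9.626 km/s.
Δv₂ = |v_t − v_c| = |9.626 − 7.221| = 2.405 km/s.

Δv₂ = 2.405 km/s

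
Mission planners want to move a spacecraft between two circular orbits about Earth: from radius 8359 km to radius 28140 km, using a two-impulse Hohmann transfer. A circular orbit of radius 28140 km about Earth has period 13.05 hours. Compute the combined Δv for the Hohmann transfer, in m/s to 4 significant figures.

From Kepler's third law T² = 4π²r³/μ at r = 28140 km, T = 13.05 hours = 13.05 × 3600 s = 46980 s: μ = 4π²r³/T² = 3.98571×10^5 km³/s².
The Hohmann ellipse has a_t = (r₁ + r₂)/2 = 18249.5 km.
At r₁ the circular-orbit speed is v₁ = √(μ/r₁) = 6.9052 km/s.
On the transfer ellipse at r₁, vis-viva equation gives v_p = √[μ(2/r₁ − 1/a_t)] = 8.5746 km/s.
First burn Δv₁ = |v_p − v₁| = 1.6694 km/s.
Circular speed at r₂: v₂ = √(μ/r₂) = 3.7635 km/s.
Transfer-orbit speed at r₂: v_a = √[μ(2/r₂ − 1/a_t)] = 2.5471 km/s.
Second burn Δv₂ = |v₂ − v_a| = 1.2164 km/s.
Δv = Δv₁ + Δv₂ = 1.6694 + 1.2164 = 2.886 km/s.

Δv = 2886 m/s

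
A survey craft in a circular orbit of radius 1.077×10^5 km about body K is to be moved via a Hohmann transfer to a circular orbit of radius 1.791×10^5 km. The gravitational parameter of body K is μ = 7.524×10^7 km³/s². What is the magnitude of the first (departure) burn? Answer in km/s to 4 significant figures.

Transfer-ellipse semi-major axis a_t = (r₁ + r₂)/2 = (1.077×10^5 + 1.791×10^5)/2 = 1.434×10^5 km.
Circular speed at r = 1.077×10^5 km: v_c = √(μ/r) = 26.4312 km/s.
Vis-viva on the transfer ellipse at r = 1.077×10^5 km gives v_t = √[μ(2/r − 1/a_t)] = 29.5386 km/s.
Δv₁ = |v_t − v_c| = |29.5386 − 26.4312| = 3.107 km/s.

Δv₁ = 3.107 km/s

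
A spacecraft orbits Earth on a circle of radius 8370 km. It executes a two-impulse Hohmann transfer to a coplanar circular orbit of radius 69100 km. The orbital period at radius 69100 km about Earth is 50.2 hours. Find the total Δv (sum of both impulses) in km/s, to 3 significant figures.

Δv = 3.60 km/s

From Kepler's third law T² = 4π²r³/μ at r = 69100 km, T = 50.2 hours = 50.2 × 3600 s = 1.8072×10^5 s: μ = 4π²r³/T² = 3.98824×10^5 km³/s².
The Hohmann ellipse has a_t = (r₁ + r₂)/2 = 38735 km.
Circular speed at r₁: v₁ = √(μ/r₁) = √(3.98824×10^5/8370) = 6.902843 km/s.
Transfer-orbit speed at r₁ (v² = μ(2/r − 1/a)): v_p = √[μ(2/r₁ − 1/a_t)] = 9.219667 km/s.
First burn Δv₁ = |v_p − v₁| = 2.31682 km/s.
Circular speed at r₂: v₂ = √(μ/r₂) = 2.40244 km/s.
Transfer-orbit speed at r₂: v_a = √[μ(2/r₂ − 1/a_t)] = 1.11677 km/s.
Second burn Δv₂ = |v₂ − v_a| = 1.28567 km/s.
Δv = Δv₁ + Δv₂ = 2.31682 + 1.28567 = 3.602 km/s.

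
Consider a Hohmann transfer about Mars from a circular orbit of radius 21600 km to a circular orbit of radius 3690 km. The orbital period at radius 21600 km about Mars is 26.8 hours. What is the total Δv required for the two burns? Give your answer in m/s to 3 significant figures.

From Kepler's third law T² = 4π²r³/μ at r = 21600 km, T = 26.8 hours = 26.8 × 3600 s = 96480 s: μ = 4π²r³/T² = 42741.2 km³/s².
Transfer-ellipse semi-major axis a_t = (r₁ + r₂)/2 = (21600 + 3690)/2 = 12645 km.
At r₁ the circular-orbit speed is v₁ = √(μ/r₁) = 1.4067 km/s.
On the transfer ellipse at r₁, vis-viva equation gives v_a = √[μ(2/r₁ − 1/a_t)] = 0.75989 km/s.
First burn Δv₁ = |v_a − v₁| = 0.6468 km/s.
Circular speed at r₂: v₂ = √(μ/r₂) = 3.403 km/s.
Transfer-orbit speed at r₂: v_p = √[μ(2/r₂ − 1/a_t)] = 4.448 km/s.
Second burn Δv₂ = |v₂ − v_p| = 1.045 km/s.
Total Δv = Δv₁ + Δv₂ = 1.692 km/s.

Δv = 1690 m/s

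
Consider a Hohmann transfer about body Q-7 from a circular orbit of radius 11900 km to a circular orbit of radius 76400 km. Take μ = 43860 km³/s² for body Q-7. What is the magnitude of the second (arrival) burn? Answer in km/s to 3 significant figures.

Δv₂ = 0.364 km/s

Transfer-ellipse semi-major axis a_t = (r₁ + r₂)/2 = (11900 + 76400)/2 = 44150 km.
On the circular orbit at r = 76400 km, v_c = √(μ/r) = 0.7577 km/s.
Transfer-orbit speed at the same r (vis-viva, a = a_t): v_t = √[μ(2/r − 1/a_t)] = 0.3934 km/s.
Δv₂ = |v_t − v_c| = |0.3934 − 0.7577| = 0.3643 km/s.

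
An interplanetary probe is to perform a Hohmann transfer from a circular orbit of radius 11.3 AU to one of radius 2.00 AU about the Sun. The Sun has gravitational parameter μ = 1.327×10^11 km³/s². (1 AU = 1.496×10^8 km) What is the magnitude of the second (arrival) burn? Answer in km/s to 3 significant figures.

In km: r₁ = 11.3 × 1.496×10^8 = 1.69048×10^9 km; r₂ = 2.00 × 1.496×10^8 = 2.992×10^8 km.
Semi-major axis of the transfer orbit: a_t = (1.69048×10^9 + 2.992×10^8)/2 = 9.9484×10^8 km.
On the circular orbit at r = 2.992×10^8 km, v_c = √(μ/r) = 21.060 km/s.
Vis-viva on the transfer ellipse at r = 2.992×10^8 km gives v_t = √[μ(2/r − 1/a_t)] = 27.453 km/s.
Δv₂ = |v_t − v_c| = |27.453 − 21.060| = 6.393 km/s.

Δv₂ = 6.39 km/s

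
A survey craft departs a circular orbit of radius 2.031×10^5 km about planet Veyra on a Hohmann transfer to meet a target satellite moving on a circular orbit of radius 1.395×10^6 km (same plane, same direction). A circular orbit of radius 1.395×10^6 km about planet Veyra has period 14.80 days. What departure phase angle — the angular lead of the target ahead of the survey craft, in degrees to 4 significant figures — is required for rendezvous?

From Kepler's third law T² = 4π²r³/μ at r = 1.395×10^6 km, T = 14.80 days = 14.80 × 86400 s = 1.27872×10^6 s: μ = 4π²r³/T² = 6.55438×10^7 km³/s².
Semi-major axis of the transfer orbit: a_t = (2.031×10^5 + 1.395×10^6)/2 = 7.9905×10^5 km.
Transfer time t = π√(a_t³/μ) = 2.7717×10^5 s.
Target angular speed ω₂ = √(μ/r₂³) = 4.9137×10^-6 rad/s.
Angle swept by the target during transfer: ω₂·t = 1.3619 rad = 78.03°.
Arrival is 180° from departure on the ellipse, so φ = 180° − 78.03° = 102.0°.

φ = 102.0°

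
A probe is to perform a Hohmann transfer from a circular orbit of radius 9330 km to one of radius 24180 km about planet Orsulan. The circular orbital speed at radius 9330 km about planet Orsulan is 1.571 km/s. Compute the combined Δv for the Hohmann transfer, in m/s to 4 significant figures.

From the circular-orbit relation v² = μ/r at r = 9330 km: μ = v²r = (1.571)² × 9330 = 23026.8 km³/s².
Semi-major axis of the transfer orbit: a_t = (9330 + 24180)/2 = 16755 km.
Circular speed at r₁: v₁ = √(μ/r₁) = √(23026.8/9330) = 1.57100 km/s.
Transfer-orbit speed at r₁ (v² = μ(2/r − 1/a)): v_p = √[μ(2/r₁ − 1/a_t)] = 1.88726 km/s.
First burn Δv₁ = |v_p − v₁| = 0.31626 km/s.
Circular speed at r₂: v₂ = √(μ/r₂) = 0.97586 km/s.
Transfer-orbit speed at r₂: v_a = √[μ(2/r₂ − 1/a_t)] = 0.72821 km/s.
Second burn Δv₂ = |v₂ − v_a| = 0.24765 km/s.
Total Δv = Δv₁ + Δv₂ = 0.5639 km/s.

Δv = 563.9 m/s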